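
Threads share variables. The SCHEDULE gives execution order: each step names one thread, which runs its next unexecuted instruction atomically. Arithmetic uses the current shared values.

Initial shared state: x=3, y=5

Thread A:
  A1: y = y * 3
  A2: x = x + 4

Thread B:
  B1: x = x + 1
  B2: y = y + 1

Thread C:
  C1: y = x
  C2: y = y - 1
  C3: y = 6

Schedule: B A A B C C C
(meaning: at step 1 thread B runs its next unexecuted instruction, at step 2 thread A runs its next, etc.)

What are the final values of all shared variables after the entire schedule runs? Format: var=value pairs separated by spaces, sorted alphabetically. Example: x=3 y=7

Step 1: thread B executes B1 (x = x + 1). Shared: x=4 y=5. PCs: A@0 B@1 C@0
Step 2: thread A executes A1 (y = y * 3). Shared: x=4 y=15. PCs: A@1 B@1 C@0
Step 3: thread A executes A2 (x = x + 4). Shared: x=8 y=15. PCs: A@2 B@1 C@0
Step 4: thread B executes B2 (y = y + 1). Shared: x=8 y=16. PCs: A@2 B@2 C@0
Step 5: thread C executes C1 (y = x). Shared: x=8 y=8. PCs: A@2 B@2 C@1
Step 6: thread C executes C2 (y = y - 1). Shared: x=8 y=7. PCs: A@2 B@2 C@2
Step 7: thread C executes C3 (y = 6). Shared: x=8 y=6. PCs: A@2 B@2 C@3

Answer: x=8 y=6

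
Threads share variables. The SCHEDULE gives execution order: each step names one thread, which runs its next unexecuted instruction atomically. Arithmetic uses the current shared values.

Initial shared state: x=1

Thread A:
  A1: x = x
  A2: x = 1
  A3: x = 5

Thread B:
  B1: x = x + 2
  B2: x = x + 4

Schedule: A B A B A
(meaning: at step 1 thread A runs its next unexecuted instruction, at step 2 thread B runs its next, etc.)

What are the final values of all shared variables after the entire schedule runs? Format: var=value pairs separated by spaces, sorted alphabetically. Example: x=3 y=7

Step 1: thread A executes A1 (x = x). Shared: x=1. PCs: A@1 B@0
Step 2: thread B executes B1 (x = x + 2). Shared: x=3. PCs: A@1 B@1
Step 3: thread A executes A2 (x = 1). Shared: x=1. PCs: A@2 B@1
Step 4: thread B executes B2 (x = x + 4). Shared: x=5. PCs: A@2 B@2
Step 5: thread A executes A3 (x = 5). Shared: x=5. PCs: A@3 B@2

Answer: x=5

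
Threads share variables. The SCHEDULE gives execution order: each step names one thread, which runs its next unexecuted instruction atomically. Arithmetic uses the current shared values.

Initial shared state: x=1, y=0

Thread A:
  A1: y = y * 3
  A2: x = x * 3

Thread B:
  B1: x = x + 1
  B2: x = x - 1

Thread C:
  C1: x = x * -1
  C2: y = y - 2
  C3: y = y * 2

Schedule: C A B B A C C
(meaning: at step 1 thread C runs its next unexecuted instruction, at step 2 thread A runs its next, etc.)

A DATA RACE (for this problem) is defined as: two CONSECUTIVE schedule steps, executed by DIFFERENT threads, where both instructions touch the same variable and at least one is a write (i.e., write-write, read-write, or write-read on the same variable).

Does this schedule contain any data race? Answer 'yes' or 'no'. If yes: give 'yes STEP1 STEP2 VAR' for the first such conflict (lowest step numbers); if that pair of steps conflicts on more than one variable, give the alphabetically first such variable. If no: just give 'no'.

Answer: yes 4 5 x

Derivation:
Steps 1,2: C(r=x,w=x) vs A(r=y,w=y). No conflict.
Steps 2,3: A(r=y,w=y) vs B(r=x,w=x). No conflict.
Steps 3,4: same thread (B). No race.
Steps 4,5: B(x = x - 1) vs A(x = x * 3). RACE on x (W-W).
Steps 5,6: A(r=x,w=x) vs C(r=y,w=y). No conflict.
Steps 6,7: same thread (C). No race.
First conflict at steps 4,5.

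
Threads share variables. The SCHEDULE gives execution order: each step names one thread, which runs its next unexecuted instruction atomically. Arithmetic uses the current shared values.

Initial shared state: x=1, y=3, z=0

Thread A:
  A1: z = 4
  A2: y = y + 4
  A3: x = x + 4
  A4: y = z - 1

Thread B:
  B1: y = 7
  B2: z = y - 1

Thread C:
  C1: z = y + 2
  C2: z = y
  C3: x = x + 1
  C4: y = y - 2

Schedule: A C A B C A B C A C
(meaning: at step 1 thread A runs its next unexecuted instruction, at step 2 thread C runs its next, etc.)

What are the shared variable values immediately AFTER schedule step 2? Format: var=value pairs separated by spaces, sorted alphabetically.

Answer: x=1 y=3 z=5

Derivation:
Step 1: thread A executes A1 (z = 4). Shared: x=1 y=3 z=4. PCs: A@1 B@0 C@0
Step 2: thread C executes C1 (z = y + 2). Shared: x=1 y=3 z=5. PCs: A@1 B@0 C@1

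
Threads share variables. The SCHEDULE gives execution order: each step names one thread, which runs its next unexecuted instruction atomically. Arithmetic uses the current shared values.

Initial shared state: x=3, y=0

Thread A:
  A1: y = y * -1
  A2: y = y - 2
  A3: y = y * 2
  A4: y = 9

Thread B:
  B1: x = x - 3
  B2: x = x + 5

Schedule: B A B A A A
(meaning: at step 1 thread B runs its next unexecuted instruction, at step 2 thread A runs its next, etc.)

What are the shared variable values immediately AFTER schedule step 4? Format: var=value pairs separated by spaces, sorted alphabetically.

Answer: x=5 y=-2

Derivation:
Step 1: thread B executes B1 (x = x - 3). Shared: x=0 y=0. PCs: A@0 B@1
Step 2: thread A executes A1 (y = y * -1). Shared: x=0 y=0. PCs: A@1 B@1
Step 3: thread B executes B2 (x = x + 5). Shared: x=5 y=0. PCs: A@1 B@2
Step 4: thread A executes A2 (y = y - 2). Shared: x=5 y=-2. PCs: A@2 B@2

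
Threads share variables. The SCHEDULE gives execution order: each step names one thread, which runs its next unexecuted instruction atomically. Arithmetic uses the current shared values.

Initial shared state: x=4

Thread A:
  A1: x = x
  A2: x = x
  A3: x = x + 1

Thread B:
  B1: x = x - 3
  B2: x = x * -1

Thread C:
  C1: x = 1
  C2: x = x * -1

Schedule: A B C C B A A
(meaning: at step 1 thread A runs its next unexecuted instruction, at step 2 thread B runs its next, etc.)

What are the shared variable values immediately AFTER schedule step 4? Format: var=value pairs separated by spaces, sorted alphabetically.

Step 1: thread A executes A1 (x = x). Shared: x=4. PCs: A@1 B@0 C@0
Step 2: thread B executes B1 (x = x - 3). Shared: x=1. PCs: A@1 B@1 C@0
Step 3: thread C executes C1 (x = 1). Shared: x=1. PCs: A@1 B@1 C@1
Step 4: thread C executes C2 (x = x * -1). Shared: x=-1. PCs: A@1 B@1 C@2

Answer: x=-1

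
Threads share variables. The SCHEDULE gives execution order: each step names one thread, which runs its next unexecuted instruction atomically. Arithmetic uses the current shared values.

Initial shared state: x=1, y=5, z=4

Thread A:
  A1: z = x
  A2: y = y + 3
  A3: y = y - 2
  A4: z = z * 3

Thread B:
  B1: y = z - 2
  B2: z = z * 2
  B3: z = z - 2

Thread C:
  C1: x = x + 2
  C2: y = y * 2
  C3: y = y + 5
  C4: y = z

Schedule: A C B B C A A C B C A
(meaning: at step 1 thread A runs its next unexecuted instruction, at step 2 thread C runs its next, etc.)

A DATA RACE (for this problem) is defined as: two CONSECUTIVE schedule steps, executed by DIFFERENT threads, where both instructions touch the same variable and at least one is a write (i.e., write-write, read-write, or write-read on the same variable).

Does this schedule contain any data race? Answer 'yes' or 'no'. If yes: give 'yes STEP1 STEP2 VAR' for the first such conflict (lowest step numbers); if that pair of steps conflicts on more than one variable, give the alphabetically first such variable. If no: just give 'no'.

Steps 1,2: A(z = x) vs C(x = x + 2). RACE on x (R-W).
Steps 2,3: C(r=x,w=x) vs B(r=z,w=y). No conflict.
Steps 3,4: same thread (B). No race.
Steps 4,5: B(r=z,w=z) vs C(r=y,w=y). No conflict.
Steps 5,6: C(y = y * 2) vs A(y = y + 3). RACE on y (W-W).
Steps 6,7: same thread (A). No race.
Steps 7,8: A(y = y - 2) vs C(y = y + 5). RACE on y (W-W).
Steps 8,9: C(r=y,w=y) vs B(r=z,w=z). No conflict.
Steps 9,10: B(z = z - 2) vs C(y = z). RACE on z (W-R).
Steps 10,11: C(y = z) vs A(z = z * 3). RACE on z (R-W).
First conflict at steps 1,2.

Answer: yes 1 2 x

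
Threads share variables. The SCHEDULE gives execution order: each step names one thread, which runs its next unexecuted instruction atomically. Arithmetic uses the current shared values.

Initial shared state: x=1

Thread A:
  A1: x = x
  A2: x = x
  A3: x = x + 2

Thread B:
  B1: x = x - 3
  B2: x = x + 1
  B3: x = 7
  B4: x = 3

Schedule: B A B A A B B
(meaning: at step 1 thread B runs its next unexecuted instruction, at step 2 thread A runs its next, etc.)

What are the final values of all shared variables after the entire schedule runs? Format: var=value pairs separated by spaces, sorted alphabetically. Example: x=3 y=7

Step 1: thread B executes B1 (x = x - 3). Shared: x=-2. PCs: A@0 B@1
Step 2: thread A executes A1 (x = x). Shared: x=-2. PCs: A@1 B@1
Step 3: thread B executes B2 (x = x + 1). Shared: x=-1. PCs: A@1 B@2
Step 4: thread A executes A2 (x = x). Shared: x=-1. PCs: A@2 B@2
Step 5: thread A executes A3 (x = x + 2). Shared: x=1. PCs: A@3 B@2
Step 6: thread B executes B3 (x = 7). Shared: x=7. PCs: A@3 B@3
Step 7: thread B executes B4 (x = 3). Shared: x=3. PCs: A@3 B@4

Answer: x=3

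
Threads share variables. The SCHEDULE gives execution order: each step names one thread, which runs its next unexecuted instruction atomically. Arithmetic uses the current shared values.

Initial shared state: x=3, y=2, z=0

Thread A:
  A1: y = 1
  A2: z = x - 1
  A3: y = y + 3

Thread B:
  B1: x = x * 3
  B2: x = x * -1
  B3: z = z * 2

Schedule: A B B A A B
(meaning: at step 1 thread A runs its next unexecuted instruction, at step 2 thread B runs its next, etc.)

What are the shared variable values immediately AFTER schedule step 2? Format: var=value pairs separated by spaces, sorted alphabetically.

Answer: x=9 y=1 z=0

Derivation:
Step 1: thread A executes A1 (y = 1). Shared: x=3 y=1 z=0. PCs: A@1 B@0
Step 2: thread B executes B1 (x = x * 3). Shared: x=9 y=1 z=0. PCs: A@1 B@1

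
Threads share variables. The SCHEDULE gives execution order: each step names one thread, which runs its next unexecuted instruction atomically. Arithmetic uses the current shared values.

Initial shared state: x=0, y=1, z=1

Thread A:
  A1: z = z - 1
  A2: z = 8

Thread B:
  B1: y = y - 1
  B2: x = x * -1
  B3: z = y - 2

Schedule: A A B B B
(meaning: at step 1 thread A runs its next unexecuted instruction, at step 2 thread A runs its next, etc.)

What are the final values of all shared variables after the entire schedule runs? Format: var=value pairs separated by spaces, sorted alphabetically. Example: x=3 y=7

Step 1: thread A executes A1 (z = z - 1). Shared: x=0 y=1 z=0. PCs: A@1 B@0
Step 2: thread A executes A2 (z = 8). Shared: x=0 y=1 z=8. PCs: A@2 B@0
Step 3: thread B executes B1 (y = y - 1). Shared: x=0 y=0 z=8. PCs: A@2 B@1
Step 4: thread B executes B2 (x = x * -1). Shared: x=0 y=0 z=8. PCs: A@2 B@2
Step 5: thread B executes B3 (z = y - 2). Shared: x=0 y=0 z=-2. PCs: A@2 B@3

Answer: x=0 y=0 z=-2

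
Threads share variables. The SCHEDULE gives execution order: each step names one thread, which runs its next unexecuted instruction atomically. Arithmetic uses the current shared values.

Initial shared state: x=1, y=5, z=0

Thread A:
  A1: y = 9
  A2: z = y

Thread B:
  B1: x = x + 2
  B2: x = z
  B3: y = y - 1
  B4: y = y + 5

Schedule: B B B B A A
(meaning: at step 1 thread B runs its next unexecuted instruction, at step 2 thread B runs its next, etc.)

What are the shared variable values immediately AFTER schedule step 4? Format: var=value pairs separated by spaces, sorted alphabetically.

Answer: x=0 y=9 z=0

Derivation:
Step 1: thread B executes B1 (x = x + 2). Shared: x=3 y=5 z=0. PCs: A@0 B@1
Step 2: thread B executes B2 (x = z). Shared: x=0 y=5 z=0. PCs: A@0 B@2
Step 3: thread B executes B3 (y = y - 1). Shared: x=0 y=4 z=0. PCs: A@0 B@3
Step 4: thread B executes B4 (y = y + 5). Shared: x=0 y=9 z=0. PCs: A@0 B@4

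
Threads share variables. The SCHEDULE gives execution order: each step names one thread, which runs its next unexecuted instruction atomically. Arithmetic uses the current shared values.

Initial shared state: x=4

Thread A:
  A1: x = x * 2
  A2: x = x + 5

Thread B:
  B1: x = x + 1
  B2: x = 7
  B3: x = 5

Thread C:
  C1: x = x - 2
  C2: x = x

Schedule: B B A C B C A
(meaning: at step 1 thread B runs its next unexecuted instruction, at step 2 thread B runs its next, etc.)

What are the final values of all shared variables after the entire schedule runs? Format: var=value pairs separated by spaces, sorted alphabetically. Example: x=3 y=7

Answer: x=10

Derivation:
Step 1: thread B executes B1 (x = x + 1). Shared: x=5. PCs: A@0 B@1 C@0
Step 2: thread B executes B2 (x = 7). Shared: x=7. PCs: A@0 B@2 C@0
Step 3: thread A executes A1 (x = x * 2). Shared: x=14. PCs: A@1 B@2 C@0
Step 4: thread C executes C1 (x = x - 2). Shared: x=12. PCs: A@1 B@2 C@1
Step 5: thread B executes B3 (x = 5). Shared: x=5. PCs: A@1 B@3 C@1
Step 6: thread C executes C2 (x = x). Shared: x=5. PCs: A@1 B@3 C@2
Step 7: thread A executes A2 (x = x + 5). Shared: x=10. PCs: A@2 B@3 C@2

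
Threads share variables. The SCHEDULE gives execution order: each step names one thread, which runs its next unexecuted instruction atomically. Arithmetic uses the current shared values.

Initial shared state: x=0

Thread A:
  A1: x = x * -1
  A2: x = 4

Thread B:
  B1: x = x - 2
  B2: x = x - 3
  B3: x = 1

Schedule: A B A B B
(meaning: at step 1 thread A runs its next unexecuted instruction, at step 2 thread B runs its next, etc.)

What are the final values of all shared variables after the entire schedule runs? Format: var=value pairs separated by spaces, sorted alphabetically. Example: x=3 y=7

Step 1: thread A executes A1 (x = x * -1). Shared: x=0. PCs: A@1 B@0
Step 2: thread B executes B1 (x = x - 2). Shared: x=-2. PCs: A@1 B@1
Step 3: thread A executes A2 (x = 4). Shared: x=4. PCs: A@2 B@1
Step 4: thread B executes B2 (x = x - 3). Shared: x=1. PCs: A@2 B@2
Step 5: thread B executes B3 (x = 1). Shared: x=1. PCs: A@2 B@3

Answer: x=1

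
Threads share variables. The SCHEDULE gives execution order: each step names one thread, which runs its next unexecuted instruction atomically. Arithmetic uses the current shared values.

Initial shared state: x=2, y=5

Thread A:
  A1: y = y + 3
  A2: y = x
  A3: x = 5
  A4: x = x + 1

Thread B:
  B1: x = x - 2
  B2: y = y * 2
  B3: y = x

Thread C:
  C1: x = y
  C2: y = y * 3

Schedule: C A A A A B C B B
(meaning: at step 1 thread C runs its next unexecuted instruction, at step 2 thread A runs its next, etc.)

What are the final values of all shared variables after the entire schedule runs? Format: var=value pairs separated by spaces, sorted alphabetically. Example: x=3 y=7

Answer: x=4 y=4

Derivation:
Step 1: thread C executes C1 (x = y). Shared: x=5 y=5. PCs: A@0 B@0 C@1
Step 2: thread A executes A1 (y = y + 3). Shared: x=5 y=8. PCs: A@1 B@0 C@1
Step 3: thread A executes A2 (y = x). Shared: x=5 y=5. PCs: A@2 B@0 C@1
Step 4: thread A executes A3 (x = 5). Shared: x=5 y=5. PCs: A@3 B@0 C@1
Step 5: thread A executes A4 (x = x + 1). Shared: x=6 y=5. PCs: A@4 B@0 C@1
Step 6: thread B executes B1 (x = x - 2). Shared: x=4 y=5. PCs: A@4 B@1 C@1
Step 7: thread C executes C2 (y = y * 3). Shared: x=4 y=15. PCs: A@4 B@1 C@2
Step 8: thread B executes B2 (y = y * 2). Shared: x=4 y=30. PCs: A@4 B@2 C@2
Step 9: thread B executes B3 (y = x). Shared: x=4 y=4. PCs: A@4 B@3 C@2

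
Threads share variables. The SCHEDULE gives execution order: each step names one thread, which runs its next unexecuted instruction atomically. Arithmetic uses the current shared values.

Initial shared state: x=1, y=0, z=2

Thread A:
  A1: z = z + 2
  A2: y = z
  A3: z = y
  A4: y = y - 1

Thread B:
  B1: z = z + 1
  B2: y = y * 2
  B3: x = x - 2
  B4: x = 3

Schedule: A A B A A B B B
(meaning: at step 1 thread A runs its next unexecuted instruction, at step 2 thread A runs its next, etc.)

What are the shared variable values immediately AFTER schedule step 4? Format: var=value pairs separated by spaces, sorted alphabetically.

Answer: x=1 y=4 z=4

Derivation:
Step 1: thread A executes A1 (z = z + 2). Shared: x=1 y=0 z=4. PCs: A@1 B@0
Step 2: thread A executes A2 (y = z). Shared: x=1 y=4 z=4. PCs: A@2 B@0
Step 3: thread B executes B1 (z = z + 1). Shared: x=1 y=4 z=5. PCs: A@2 B@1
Step 4: thread A executes A3 (z = y). Shared: x=1 y=4 z=4. PCs: A@3 B@1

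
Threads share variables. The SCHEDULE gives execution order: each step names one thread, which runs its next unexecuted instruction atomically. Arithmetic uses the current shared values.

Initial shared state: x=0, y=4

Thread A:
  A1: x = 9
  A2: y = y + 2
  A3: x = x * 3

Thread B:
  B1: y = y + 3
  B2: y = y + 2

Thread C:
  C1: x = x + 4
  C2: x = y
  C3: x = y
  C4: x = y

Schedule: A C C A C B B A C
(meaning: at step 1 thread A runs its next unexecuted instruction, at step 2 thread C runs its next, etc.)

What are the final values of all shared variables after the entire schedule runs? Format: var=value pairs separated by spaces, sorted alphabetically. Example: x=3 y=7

Answer: x=11 y=11

Derivation:
Step 1: thread A executes A1 (x = 9). Shared: x=9 y=4. PCs: A@1 B@0 C@0
Step 2: thread C executes C1 (x = x + 4). Shared: x=13 y=4. PCs: A@1 B@0 C@1
Step 3: thread C executes C2 (x = y). Shared: x=4 y=4. PCs: A@1 B@0 C@2
Step 4: thread A executes A2 (y = y + 2). Shared: x=4 y=6. PCs: A@2 B@0 C@2
Step 5: thread C executes C3 (x = y). Shared: x=6 y=6. PCs: A@2 B@0 C@3
Step 6: thread B executes B1 (y = y + 3). Shared: x=6 y=9. PCs: A@2 B@1 C@3
Step 7: thread B executes B2 (y = y + 2). Shared: x=6 y=11. PCs: A@2 B@2 C@3
Step 8: thread A executes A3 (x = x * 3). Shared: x=18 y=11. PCs: A@3 B@2 C@3
Step 9: thread C executes C4 (x = y). Shared: x=11 y=11. PCs: A@3 B@2 C@4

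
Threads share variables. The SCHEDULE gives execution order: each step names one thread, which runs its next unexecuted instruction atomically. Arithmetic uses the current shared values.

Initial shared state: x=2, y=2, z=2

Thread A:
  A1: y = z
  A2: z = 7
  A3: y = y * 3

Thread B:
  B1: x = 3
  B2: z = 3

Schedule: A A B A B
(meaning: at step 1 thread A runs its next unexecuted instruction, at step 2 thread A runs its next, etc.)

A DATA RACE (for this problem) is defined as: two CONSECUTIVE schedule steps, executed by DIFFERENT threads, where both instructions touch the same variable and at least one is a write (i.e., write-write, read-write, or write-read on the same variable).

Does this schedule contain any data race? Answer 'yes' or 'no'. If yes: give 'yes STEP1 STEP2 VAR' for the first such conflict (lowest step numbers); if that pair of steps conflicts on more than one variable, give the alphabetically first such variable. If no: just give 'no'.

Steps 1,2: same thread (A). No race.
Steps 2,3: A(r=-,w=z) vs B(r=-,w=x). No conflict.
Steps 3,4: B(r=-,w=x) vs A(r=y,w=y). No conflict.
Steps 4,5: A(r=y,w=y) vs B(r=-,w=z). No conflict.

Answer: no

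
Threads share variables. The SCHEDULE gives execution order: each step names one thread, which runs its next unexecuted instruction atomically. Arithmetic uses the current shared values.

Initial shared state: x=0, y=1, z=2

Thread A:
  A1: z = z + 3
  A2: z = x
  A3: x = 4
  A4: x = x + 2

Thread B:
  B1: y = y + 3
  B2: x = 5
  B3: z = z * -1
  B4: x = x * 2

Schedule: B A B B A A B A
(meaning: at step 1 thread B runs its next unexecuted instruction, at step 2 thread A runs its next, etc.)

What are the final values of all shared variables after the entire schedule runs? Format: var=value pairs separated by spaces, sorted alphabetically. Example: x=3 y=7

Answer: x=10 y=4 z=5

Derivation:
Step 1: thread B executes B1 (y = y + 3). Shared: x=0 y=4 z=2. PCs: A@0 B@1
Step 2: thread A executes A1 (z = z + 3). Shared: x=0 y=4 z=5. PCs: A@1 B@1
Step 3: thread B executes B2 (x = 5). Shared: x=5 y=4 z=5. PCs: A@1 B@2
Step 4: thread B executes B3 (z = z * -1). Shared: x=5 y=4 z=-5. PCs: A@1 B@3
Step 5: thread A executes A2 (z = x). Shared: x=5 y=4 z=5. PCs: A@2 B@3
Step 6: thread A executes A3 (x = 4). Shared: x=4 y=4 z=5. PCs: A@3 B@3
Step 7: thread B executes B4 (x = x * 2). Shared: x=8 y=4 z=5. PCs: A@3 B@4
Step 8: thread A executes A4 (x = x + 2). Shared: x=10 y=4 z=5. PCs: A@4 B@4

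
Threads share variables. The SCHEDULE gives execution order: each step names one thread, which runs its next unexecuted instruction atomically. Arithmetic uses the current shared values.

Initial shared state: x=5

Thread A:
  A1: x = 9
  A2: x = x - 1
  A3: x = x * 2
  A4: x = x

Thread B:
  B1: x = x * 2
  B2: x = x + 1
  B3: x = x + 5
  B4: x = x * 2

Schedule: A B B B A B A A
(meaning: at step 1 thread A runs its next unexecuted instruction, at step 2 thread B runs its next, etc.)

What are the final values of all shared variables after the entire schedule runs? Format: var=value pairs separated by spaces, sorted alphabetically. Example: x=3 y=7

Answer: x=92

Derivation:
Step 1: thread A executes A1 (x = 9). Shared: x=9. PCs: A@1 B@0
Step 2: thread B executes B1 (x = x * 2). Shared: x=18. PCs: A@1 B@1
Step 3: thread B executes B2 (x = x + 1). Shared: x=19. PCs: A@1 B@2
Step 4: thread B executes B3 (x = x + 5). Shared: x=24. PCs: A@1 B@3
Step 5: thread A executes A2 (x = x - 1). Shared: x=23. PCs: A@2 B@3
Step 6: thread B executes B4 (x = x * 2). Shared: x=46. PCs: A@2 B@4
Step 7: thread A executes A3 (x = x * 2). Shared: x=92. PCs: A@3 B@4
Step 8: thread A executes A4 (x = x). Shared: x=92. PCs: A@4 B@4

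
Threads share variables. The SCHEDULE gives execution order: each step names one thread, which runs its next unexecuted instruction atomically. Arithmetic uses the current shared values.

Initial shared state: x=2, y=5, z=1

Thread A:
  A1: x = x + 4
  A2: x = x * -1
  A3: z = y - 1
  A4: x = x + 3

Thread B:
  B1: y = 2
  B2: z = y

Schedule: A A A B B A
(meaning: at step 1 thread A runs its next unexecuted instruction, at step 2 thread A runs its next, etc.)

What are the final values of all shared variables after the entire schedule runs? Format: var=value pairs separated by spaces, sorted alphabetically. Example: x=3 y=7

Step 1: thread A executes A1 (x = x + 4). Shared: x=6 y=5 z=1. PCs: A@1 B@0
Step 2: thread A executes A2 (x = x * -1). Shared: x=-6 y=5 z=1. PCs: A@2 B@0
Step 3: thread A executes A3 (z = y - 1). Shared: x=-6 y=5 z=4. PCs: A@3 B@0
Step 4: thread B executes B1 (y = 2). Shared: x=-6 y=2 z=4. PCs: A@3 B@1
Step 5: thread B executes B2 (z = y). Shared: x=-6 y=2 z=2. PCs: A@3 B@2
Step 6: thread A executes A4 (x = x + 3). Shared: x=-3 y=2 z=2. PCs: A@4 B@2

Answer: x=-3 y=2 z=2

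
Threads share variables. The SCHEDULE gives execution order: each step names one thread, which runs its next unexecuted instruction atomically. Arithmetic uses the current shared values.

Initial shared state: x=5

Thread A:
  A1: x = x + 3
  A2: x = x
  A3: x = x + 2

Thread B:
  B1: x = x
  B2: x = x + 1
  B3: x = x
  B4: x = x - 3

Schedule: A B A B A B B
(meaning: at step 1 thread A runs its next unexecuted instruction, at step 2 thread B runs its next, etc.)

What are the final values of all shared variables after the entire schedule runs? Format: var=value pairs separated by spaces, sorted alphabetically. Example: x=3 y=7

Step 1: thread A executes A1 (x = x + 3). Shared: x=8. PCs: A@1 B@0
Step 2: thread B executes B1 (x = x). Shared: x=8. PCs: A@1 B@1
Step 3: thread A executes A2 (x = x). Shared: x=8. PCs: A@2 B@1
Step 4: thread B executes B2 (x = x + 1). Shared: x=9. PCs: A@2 B@2
Step 5: thread A executes A3 (x = x + 2). Shared: x=11. PCs: A@3 B@2
Step 6: thread B executes B3 (x = x). Shared: x=11. PCs: A@3 B@3
Step 7: thread B executes B4 (x = x - 3). Shared: x=8. PCs: A@3 B@4

Answer: x=8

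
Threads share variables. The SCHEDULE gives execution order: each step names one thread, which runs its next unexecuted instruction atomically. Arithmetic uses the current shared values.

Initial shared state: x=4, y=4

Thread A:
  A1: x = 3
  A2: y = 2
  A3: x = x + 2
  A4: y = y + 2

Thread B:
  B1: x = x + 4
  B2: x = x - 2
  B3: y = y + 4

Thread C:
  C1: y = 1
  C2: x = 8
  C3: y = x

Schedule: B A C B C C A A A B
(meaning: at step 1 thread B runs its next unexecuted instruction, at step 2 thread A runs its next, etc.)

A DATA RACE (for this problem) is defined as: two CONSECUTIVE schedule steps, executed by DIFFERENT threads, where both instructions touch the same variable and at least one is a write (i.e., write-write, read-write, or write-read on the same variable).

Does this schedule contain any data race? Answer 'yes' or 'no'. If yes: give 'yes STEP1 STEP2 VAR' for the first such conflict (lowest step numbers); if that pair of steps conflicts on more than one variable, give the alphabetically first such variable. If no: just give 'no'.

Answer: yes 1 2 x

Derivation:
Steps 1,2: B(x = x + 4) vs A(x = 3). RACE on x (W-W).
Steps 2,3: A(r=-,w=x) vs C(r=-,w=y). No conflict.
Steps 3,4: C(r=-,w=y) vs B(r=x,w=x). No conflict.
Steps 4,5: B(x = x - 2) vs C(x = 8). RACE on x (W-W).
Steps 5,6: same thread (C). No race.
Steps 6,7: C(y = x) vs A(y = 2). RACE on y (W-W).
Steps 7,8: same thread (A). No race.
Steps 8,9: same thread (A). No race.
Steps 9,10: A(y = y + 2) vs B(y = y + 4). RACE on y (W-W).
First conflict at steps 1,2.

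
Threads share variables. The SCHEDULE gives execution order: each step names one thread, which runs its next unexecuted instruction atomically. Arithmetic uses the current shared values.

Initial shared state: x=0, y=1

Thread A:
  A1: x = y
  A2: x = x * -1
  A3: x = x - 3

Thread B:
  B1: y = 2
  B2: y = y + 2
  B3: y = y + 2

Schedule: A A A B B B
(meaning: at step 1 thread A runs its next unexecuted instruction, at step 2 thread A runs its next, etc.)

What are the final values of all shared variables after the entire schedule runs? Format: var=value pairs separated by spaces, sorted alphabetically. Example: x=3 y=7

Step 1: thread A executes A1 (x = y). Shared: x=1 y=1. PCs: A@1 B@0
Step 2: thread A executes A2 (x = x * -1). Shared: x=-1 y=1. PCs: A@2 B@0
Step 3: thread A executes A3 (x = x - 3). Shared: x=-4 y=1. PCs: A@3 B@0
Step 4: thread B executes B1 (y = 2). Shared: x=-4 y=2. PCs: A@3 B@1
Step 5: thread B executes B2 (y = y + 2). Shared: x=-4 y=4. PCs: A@3 B@2
Step 6: thread B executes B3 (y = y + 2). Shared: x=-4 y=6. PCs: A@3 B@3

Answer: x=-4 y=6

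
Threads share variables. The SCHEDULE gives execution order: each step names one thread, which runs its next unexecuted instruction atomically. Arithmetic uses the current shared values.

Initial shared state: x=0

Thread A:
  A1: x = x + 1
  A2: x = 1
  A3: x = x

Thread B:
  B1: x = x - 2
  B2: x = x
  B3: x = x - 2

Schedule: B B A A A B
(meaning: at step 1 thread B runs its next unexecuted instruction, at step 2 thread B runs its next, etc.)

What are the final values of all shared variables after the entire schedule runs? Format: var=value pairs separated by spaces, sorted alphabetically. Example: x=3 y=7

Answer: x=-1

Derivation:
Step 1: thread B executes B1 (x = x - 2). Shared: x=-2. PCs: A@0 B@1
Step 2: thread B executes B2 (x = x). Shared: x=-2. PCs: A@0 B@2
Step 3: thread A executes A1 (x = x + 1). Shared: x=-1. PCs: A@1 B@2
Step 4: thread A executes A2 (x = 1). Shared: x=1. PCs: A@2 B@2
Step 5: thread A executes A3 (x = x). Shared: x=1. PCs: A@3 B@2
Step 6: thread B executes B3 (x = x - 2). Shared: x=-1. PCs: A@3 B@3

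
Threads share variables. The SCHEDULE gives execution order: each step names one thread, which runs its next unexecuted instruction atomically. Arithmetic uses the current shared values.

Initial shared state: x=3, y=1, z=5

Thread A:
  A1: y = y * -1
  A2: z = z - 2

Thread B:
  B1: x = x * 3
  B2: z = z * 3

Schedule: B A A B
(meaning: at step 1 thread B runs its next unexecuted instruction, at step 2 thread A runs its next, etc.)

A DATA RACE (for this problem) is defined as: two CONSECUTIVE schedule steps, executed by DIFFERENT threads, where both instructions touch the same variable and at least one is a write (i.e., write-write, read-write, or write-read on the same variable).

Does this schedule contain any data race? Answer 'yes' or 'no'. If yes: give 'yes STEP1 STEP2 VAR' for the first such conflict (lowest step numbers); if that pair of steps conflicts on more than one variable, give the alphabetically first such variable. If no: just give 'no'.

Answer: yes 3 4 z

Derivation:
Steps 1,2: B(r=x,w=x) vs A(r=y,w=y). No conflict.
Steps 2,3: same thread (A). No race.
Steps 3,4: A(z = z - 2) vs B(z = z * 3). RACE on z (W-W).
First conflict at steps 3,4.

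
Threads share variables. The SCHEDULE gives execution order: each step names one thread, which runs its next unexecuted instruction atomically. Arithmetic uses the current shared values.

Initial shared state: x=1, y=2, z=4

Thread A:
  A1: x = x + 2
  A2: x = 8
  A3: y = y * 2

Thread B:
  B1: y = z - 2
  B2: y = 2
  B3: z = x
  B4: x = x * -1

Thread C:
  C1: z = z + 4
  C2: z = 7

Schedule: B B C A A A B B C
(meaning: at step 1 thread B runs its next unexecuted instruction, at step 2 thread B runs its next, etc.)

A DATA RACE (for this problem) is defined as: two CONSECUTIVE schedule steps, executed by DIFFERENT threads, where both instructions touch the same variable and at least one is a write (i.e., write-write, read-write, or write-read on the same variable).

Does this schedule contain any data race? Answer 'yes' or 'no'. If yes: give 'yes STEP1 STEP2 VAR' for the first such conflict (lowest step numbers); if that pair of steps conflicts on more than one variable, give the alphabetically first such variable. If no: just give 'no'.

Steps 1,2: same thread (B). No race.
Steps 2,3: B(r=-,w=y) vs C(r=z,w=z). No conflict.
Steps 3,4: C(r=z,w=z) vs A(r=x,w=x). No conflict.
Steps 4,5: same thread (A). No race.
Steps 5,6: same thread (A). No race.
Steps 6,7: A(r=y,w=y) vs B(r=x,w=z). No conflict.
Steps 7,8: same thread (B). No race.
Steps 8,9: B(r=x,w=x) vs C(r=-,w=z). No conflict.

Answer: no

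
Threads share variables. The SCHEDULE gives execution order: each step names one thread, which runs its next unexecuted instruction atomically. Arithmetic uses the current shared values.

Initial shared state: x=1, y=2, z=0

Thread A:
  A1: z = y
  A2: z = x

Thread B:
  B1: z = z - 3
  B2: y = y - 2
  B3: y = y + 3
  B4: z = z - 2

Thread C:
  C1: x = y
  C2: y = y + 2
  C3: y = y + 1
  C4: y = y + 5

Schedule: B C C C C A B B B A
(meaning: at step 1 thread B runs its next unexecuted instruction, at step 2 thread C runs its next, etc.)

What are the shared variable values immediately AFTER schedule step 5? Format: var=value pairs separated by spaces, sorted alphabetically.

Answer: x=2 y=10 z=-3

Derivation:
Step 1: thread B executes B1 (z = z - 3). Shared: x=1 y=2 z=-3. PCs: A@0 B@1 C@0
Step 2: thread C executes C1 (x = y). Shared: x=2 y=2 z=-3. PCs: A@0 B@1 C@1
Step 3: thread C executes C2 (y = y + 2). Shared: x=2 y=4 z=-3. PCs: A@0 B@1 C@2
Step 4: thread C executes C3 (y = y + 1). Shared: x=2 y=5 z=-3. PCs: A@0 B@1 C@3
Step 5: thread C executes C4 (y = y + 5). Shared: x=2 y=10 z=-3. PCs: A@0 B@1 C@4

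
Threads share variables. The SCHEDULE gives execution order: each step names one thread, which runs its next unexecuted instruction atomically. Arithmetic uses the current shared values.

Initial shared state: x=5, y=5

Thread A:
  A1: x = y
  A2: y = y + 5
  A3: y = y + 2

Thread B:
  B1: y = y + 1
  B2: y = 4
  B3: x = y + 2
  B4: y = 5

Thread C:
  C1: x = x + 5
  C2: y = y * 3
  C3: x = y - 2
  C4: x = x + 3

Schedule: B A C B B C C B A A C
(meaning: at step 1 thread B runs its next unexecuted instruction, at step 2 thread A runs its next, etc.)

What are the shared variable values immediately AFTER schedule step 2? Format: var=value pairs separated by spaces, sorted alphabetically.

Step 1: thread B executes B1 (y = y + 1). Shared: x=5 y=6. PCs: A@0 B@1 C@0
Step 2: thread A executes A1 (x = y). Shared: x=6 y=6. PCs: A@1 B@1 C@0

Answer: x=6 y=6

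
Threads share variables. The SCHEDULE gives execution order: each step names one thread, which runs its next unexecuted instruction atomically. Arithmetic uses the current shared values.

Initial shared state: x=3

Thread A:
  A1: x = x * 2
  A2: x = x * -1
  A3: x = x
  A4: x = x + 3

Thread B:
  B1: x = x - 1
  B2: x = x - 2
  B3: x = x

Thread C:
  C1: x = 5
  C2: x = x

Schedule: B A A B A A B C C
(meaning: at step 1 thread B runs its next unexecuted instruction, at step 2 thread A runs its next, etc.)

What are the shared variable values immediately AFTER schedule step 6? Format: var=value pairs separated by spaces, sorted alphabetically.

Answer: x=-3

Derivation:
Step 1: thread B executes B1 (x = x - 1). Shared: x=2. PCs: A@0 B@1 C@0
Step 2: thread A executes A1 (x = x * 2). Shared: x=4. PCs: A@1 B@1 C@0
Step 3: thread A executes A2 (x = x * -1). Shared: x=-4. PCs: A@2 B@1 C@0
Step 4: thread B executes B2 (x = x - 2). Shared: x=-6. PCs: A@2 B@2 C@0
Step 5: thread A executes A3 (x = x). Shared: x=-6. PCs: A@3 B@2 C@0
Step 6: thread A executes A4 (x = x + 3). Shared: x=-3. PCs: A@4 B@2 C@0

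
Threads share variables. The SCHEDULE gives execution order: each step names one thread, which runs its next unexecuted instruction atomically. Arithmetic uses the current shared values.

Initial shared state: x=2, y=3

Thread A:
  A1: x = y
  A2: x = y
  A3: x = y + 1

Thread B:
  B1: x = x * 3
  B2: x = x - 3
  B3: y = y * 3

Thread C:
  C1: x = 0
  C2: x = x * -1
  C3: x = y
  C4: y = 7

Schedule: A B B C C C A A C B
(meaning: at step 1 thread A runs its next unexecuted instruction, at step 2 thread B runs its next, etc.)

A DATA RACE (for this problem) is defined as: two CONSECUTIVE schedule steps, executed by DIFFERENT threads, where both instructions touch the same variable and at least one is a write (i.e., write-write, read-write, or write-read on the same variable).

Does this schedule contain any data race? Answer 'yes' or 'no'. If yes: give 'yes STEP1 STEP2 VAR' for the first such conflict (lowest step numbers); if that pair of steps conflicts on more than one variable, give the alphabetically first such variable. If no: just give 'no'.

Steps 1,2: A(x = y) vs B(x = x * 3). RACE on x (W-W).
Steps 2,3: same thread (B). No race.
Steps 3,4: B(x = x - 3) vs C(x = 0). RACE on x (W-W).
Steps 4,5: same thread (C). No race.
Steps 5,6: same thread (C). No race.
Steps 6,7: C(x = y) vs A(x = y). RACE on x (W-W).
Steps 7,8: same thread (A). No race.
Steps 8,9: A(x = y + 1) vs C(y = 7). RACE on y (R-W).
Steps 9,10: C(y = 7) vs B(y = y * 3). RACE on y (W-W).
First conflict at steps 1,2.

Answer: yes 1 2 x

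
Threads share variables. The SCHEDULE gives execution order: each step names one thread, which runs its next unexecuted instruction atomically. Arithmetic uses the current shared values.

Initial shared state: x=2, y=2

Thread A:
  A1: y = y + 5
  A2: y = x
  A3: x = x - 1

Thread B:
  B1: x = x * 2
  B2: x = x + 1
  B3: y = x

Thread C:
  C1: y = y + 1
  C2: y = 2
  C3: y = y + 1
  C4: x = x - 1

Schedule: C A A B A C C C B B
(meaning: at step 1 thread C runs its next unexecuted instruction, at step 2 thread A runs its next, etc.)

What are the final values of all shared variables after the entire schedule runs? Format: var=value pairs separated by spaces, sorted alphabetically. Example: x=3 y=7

Step 1: thread C executes C1 (y = y + 1). Shared: x=2 y=3. PCs: A@0 B@0 C@1
Step 2: thread A executes A1 (y = y + 5). Shared: x=2 y=8. PCs: A@1 B@0 C@1
Step 3: thread A executes A2 (y = x). Shared: x=2 y=2. PCs: A@2 B@0 C@1
Step 4: thread B executes B1 (x = x * 2). Shared: x=4 y=2. PCs: A@2 B@1 C@1
Step 5: thread A executes A3 (x = x - 1). Shared: x=3 y=2. PCs: A@3 B@1 C@1
Step 6: thread C executes C2 (y = 2). Shared: x=3 y=2. PCs: A@3 B@1 C@2
Step 7: thread C executes C3 (y = y + 1). Shared: x=3 y=3. PCs: A@3 B@1 C@3
Step 8: thread C executes C4 (x = x - 1). Shared: x=2 y=3. PCs: A@3 B@1 C@4
Step 9: thread B executes B2 (x = x + 1). Shared: x=3 y=3. PCs: A@3 B@2 C@4
Step 10: thread B executes B3 (y = x). Shared: x=3 y=3. PCs: A@3 B@3 C@4

Answer: x=3 y=3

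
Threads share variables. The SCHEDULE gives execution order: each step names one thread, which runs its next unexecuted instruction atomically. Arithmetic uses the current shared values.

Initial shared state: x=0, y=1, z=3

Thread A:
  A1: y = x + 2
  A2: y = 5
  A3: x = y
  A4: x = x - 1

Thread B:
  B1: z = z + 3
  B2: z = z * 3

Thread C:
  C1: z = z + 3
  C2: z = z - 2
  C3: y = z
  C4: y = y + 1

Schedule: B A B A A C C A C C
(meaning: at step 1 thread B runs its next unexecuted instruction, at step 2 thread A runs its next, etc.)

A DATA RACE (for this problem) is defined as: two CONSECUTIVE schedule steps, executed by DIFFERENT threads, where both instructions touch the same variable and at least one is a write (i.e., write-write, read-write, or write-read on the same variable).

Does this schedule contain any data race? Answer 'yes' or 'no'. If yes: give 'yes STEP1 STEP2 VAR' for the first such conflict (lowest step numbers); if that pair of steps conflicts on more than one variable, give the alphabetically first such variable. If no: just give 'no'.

Steps 1,2: B(r=z,w=z) vs A(r=x,w=y). No conflict.
Steps 2,3: A(r=x,w=y) vs B(r=z,w=z). No conflict.
Steps 3,4: B(r=z,w=z) vs A(r=-,w=y). No conflict.
Steps 4,5: same thread (A). No race.
Steps 5,6: A(r=y,w=x) vs C(r=z,w=z). No conflict.
Steps 6,7: same thread (C). No race.
Steps 7,8: C(r=z,w=z) vs A(r=x,w=x). No conflict.
Steps 8,9: A(r=x,w=x) vs C(r=z,w=y). No conflict.
Steps 9,10: same thread (C). No race.

Answer: no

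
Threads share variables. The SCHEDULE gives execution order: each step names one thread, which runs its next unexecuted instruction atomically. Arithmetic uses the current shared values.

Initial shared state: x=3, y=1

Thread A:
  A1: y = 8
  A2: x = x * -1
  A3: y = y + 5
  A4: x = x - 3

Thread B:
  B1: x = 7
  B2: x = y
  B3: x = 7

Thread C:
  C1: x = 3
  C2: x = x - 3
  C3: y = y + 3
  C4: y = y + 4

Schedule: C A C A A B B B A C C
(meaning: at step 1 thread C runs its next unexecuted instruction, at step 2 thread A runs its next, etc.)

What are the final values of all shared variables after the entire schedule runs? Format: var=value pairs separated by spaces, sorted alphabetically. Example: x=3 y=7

Answer: x=4 y=20

Derivation:
Step 1: thread C executes C1 (x = 3). Shared: x=3 y=1. PCs: A@0 B@0 C@1
Step 2: thread A executes A1 (y = 8). Shared: x=3 y=8. PCs: A@1 B@0 C@1
Step 3: thread C executes C2 (x = x - 3). Shared: x=0 y=8. PCs: A@1 B@0 C@2
Step 4: thread A executes A2 (x = x * -1). Shared: x=0 y=8. PCs: A@2 B@0 C@2
Step 5: thread A executes A3 (y = y + 5). Shared: x=0 y=13. PCs: A@3 B@0 C@2
Step 6: thread B executes B1 (x = 7). Shared: x=7 y=13. PCs: A@3 B@1 C@2
Step 7: thread B executes B2 (x = y). Shared: x=13 y=13. PCs: A@3 B@2 C@2
Step 8: thread B executes B3 (x = 7). Shared: x=7 y=13. PCs: A@3 B@3 C@2
Step 9: thread A executes A4 (x = x - 3). Shared: x=4 y=13. PCs: A@4 B@3 C@2
Step 10: thread C executes C3 (y = y + 3). Shared: x=4 y=16. PCs: A@4 B@3 C@3
Step 11: thread C executes C4 (y = y + 4). Shared: x=4 y=20. PCs: A@4 B@3 C@4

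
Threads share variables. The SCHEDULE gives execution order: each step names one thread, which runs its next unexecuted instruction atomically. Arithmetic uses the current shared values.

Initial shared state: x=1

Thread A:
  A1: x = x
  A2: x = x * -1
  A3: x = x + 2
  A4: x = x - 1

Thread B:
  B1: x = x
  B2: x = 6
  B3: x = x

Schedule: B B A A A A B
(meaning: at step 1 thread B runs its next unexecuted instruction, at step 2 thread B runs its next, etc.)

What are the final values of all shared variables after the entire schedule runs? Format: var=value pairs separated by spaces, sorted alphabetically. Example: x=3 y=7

Step 1: thread B executes B1 (x = x). Shared: x=1. PCs: A@0 B@1
Step 2: thread B executes B2 (x = 6). Shared: x=6. PCs: A@0 B@2
Step 3: thread A executes A1 (x = x). Shared: x=6. PCs: A@1 B@2
Step 4: thread A executes A2 (x = x * -1). Shared: x=-6. PCs: A@2 B@2
Step 5: thread A executes A3 (x = x + 2). Shared: x=-4. PCs: A@3 B@2
Step 6: thread A executes A4 (x = x - 1). Shared: x=-5. PCs: A@4 B@2
Step 7: thread B executes B3 (x = x). Shared: x=-5. PCs: A@4 B@3

Answer: x=-5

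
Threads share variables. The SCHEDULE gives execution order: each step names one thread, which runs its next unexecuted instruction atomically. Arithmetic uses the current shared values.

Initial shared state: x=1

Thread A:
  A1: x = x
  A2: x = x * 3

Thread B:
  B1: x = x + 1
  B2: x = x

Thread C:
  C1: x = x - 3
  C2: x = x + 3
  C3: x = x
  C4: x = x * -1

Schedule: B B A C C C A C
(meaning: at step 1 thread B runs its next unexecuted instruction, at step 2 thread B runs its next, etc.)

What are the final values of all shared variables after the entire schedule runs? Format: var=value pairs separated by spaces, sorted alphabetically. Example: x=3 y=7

Step 1: thread B executes B1 (x = x + 1). Shared: x=2. PCs: A@0 B@1 C@0
Step 2: thread B executes B2 (x = x). Shared: x=2. PCs: A@0 B@2 C@0
Step 3: thread A executes A1 (x = x). Shared: x=2. PCs: A@1 B@2 C@0
Step 4: thread C executes C1 (x = x - 3). Shared: x=-1. PCs: A@1 B@2 C@1
Step 5: thread C executes C2 (x = x + 3). Shared: x=2. PCs: A@1 B@2 C@2
Step 6: thread C executes C3 (x = x). Shared: x=2. PCs: A@1 B@2 C@3
Step 7: thread A executes A2 (x = x * 3). Shared: x=6. PCs: A@2 B@2 C@3
Step 8: thread C executes C4 (x = x * -1). Shared: x=-6. PCs: A@2 B@2 C@4

Answer: x=-6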